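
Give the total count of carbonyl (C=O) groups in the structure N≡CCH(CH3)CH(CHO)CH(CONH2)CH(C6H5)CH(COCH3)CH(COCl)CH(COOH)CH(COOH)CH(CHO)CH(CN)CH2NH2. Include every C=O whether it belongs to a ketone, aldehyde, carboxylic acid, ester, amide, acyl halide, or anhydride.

CH(CHO): aldehyde, 1 C=O (running total 1).
CH(CONH2): amide, 1 C=O (running total 2).
CH(COCH3): ketone, 1 C=O (running total 3).
CH(COCl): acyl halide, 1 C=O (running total 4).
CH(COOH): carboxylic acid, 1 C=O (running total 5).
CH(COOH): carboxylic acid, 1 C=O (running total 6).
CH(CHO): aldehyde, 1 C=O (running total 7).

7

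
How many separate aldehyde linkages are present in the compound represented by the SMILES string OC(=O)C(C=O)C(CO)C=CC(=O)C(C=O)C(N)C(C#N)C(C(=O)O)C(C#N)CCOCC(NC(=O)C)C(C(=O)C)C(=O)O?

Taking each segment in turn:
  HOOC: –COOH: carbonyl C bonded to –OH and C → carboxylic acid (the –OH is not a separate alcohol).
  CH(CHO): pendant –CHO: carbonyl C bonded to C and H → aldehyde.
  CH(CH2OH): pendant –CH2OH on an sp³ backbone C → alcohol.
  CH=CH: C=C double bond → alkene.
  CO: –C(=O)– with carbon on both sides → ketone.
  CH(CHO): pendant –CHO: carbonyl C bonded to C and H → aldehyde.
  CH(NH2): –NH2 on an sp³ carbon with no adjacent C=O → amine.
  CH(CN): pendant –C≡N: nitrile.
  CH(COOH): pendant –COOH: carbonyl C bonded to C and –OH → carboxylic acid.
  CH(CN): pendant –C≡N: nitrile.
  CH2OCH2: C–O–C with sp³ carbons on both sides and no adjacent C=O → ether.
  CH(NHCOCH3): pendant –NHC(=O)CH3: N bonded to a carbonyl → amide (not amine).
  CH(COCH3): pendant –COCH3: carbonyl C bonded to two carbons → ketone.
  COOH: –COOH: carbonyl C bonded to –OH and C → carboxylic acid (the –OH is not a separate alcohol).
Aldehyde appears at: CH(CHO), CH(CHO) → 2.

2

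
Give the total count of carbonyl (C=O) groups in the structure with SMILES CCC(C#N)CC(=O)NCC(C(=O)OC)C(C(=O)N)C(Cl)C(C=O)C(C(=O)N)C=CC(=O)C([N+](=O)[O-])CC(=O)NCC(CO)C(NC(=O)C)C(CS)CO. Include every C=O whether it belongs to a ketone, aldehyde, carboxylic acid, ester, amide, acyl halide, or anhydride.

CH2CONHCH2: amide, 1 C=O (running total 1).
CH(COOCH3): ester, 1 C=O (running total 2).
CH(CONH2): amide, 1 C=O (running total 3).
CH(CHO): aldehyde, 1 C=O (running total 4).
CH(CONH2): amide, 1 C=O (running total 5).
CO: ketone, 1 C=O (running total 6).
CH2CONHCH2: amide, 1 C=O (running total 7).
CH(NHCOCH3): amide, 1 C=O (running total 8).

8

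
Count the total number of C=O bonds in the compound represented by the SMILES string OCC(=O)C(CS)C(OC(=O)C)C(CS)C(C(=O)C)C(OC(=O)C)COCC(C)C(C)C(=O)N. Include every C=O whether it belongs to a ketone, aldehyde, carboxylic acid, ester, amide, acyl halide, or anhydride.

5

CO: ketone, 1 C=O (running total 1).
CH(OCOCH3): ester, 1 C=O (running total 2).
CH(COCH3): ketone, 1 C=O (running total 3).
CH(OCOCH3): ester, 1 C=O (running total 4).
CONH2: amide, 1 C=O (running total 5).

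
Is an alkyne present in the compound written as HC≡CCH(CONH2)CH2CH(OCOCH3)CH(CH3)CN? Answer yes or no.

yes

C≡C triple bond → alkyne.
pendant –CONH2: carbonyl C bonded to C and N → amide.
pendant –OC(=O)CH3: an acyloxy group → ester.
–C≡N: carbon triple-bonded to nitrogen → nitrile.
The HC≡C segment supplies the alkyne: C≡C triple bond → alkyne.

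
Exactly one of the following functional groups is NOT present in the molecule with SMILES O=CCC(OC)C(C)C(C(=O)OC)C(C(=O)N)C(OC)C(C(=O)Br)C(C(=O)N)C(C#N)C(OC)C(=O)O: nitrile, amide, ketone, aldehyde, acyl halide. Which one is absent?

ketone

aldehyde: present (OHC — terminal –CHO: carbonyl C bonded to H and C → aldehyde).
acyl halide: present (CH(COBr) — pendant –C(=O)X: carbonyl C bonded to C and halogen → acyl halide).
nitrile: present (CH(CN) — pendant –C≡N: nitrile).
amide: present (CH(CONH2) — pendant –CONH2: carbonyl C bonded to C and N → amide).
ketone: absent. In CH(COOCH3), the C=O is bonded to an –O–C group, which defines an ester, not a ketone. In CH(CONH2), the C=O is bonded to nitrogen, which defines an amide, not a ketone. In COOH, the C=O bears an –OH, making it a carboxylic acid rather than a ketone. In OHC, the carbonyl carbon carries an H, so it is an aldehyde, not a ketone. In CH(COBr), the C=O is bonded to a halogen, which defines an acyl halide, not a ketone.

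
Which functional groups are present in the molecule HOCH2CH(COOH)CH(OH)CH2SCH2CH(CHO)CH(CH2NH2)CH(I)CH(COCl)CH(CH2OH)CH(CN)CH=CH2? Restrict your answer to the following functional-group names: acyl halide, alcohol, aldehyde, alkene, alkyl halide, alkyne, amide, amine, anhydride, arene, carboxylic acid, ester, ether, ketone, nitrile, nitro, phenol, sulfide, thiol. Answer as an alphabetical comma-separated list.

acyl halide, alcohol, aldehyde, alkene, alkyl halide, amine, carboxylic acid, nitrile, sulfide

Reading the structure from left to right:
  HOCH2: HO– on an sp³ carbon → alcohol.
  CH(COOH): pendant –COOH: carbonyl C bonded to C and –OH → carboxylic acid.
  CH(OH): –OH on an sp³ carbon → alcohol (secondary).
  CH2SCH2: C–S–C linkage → sulfide (thioether).
  CH(CHO): pendant –CHO: carbonyl C bonded to C and H → aldehyde.
  CH(CH2NH2): pendant –CH2NH2: N on sp³ C, no adjacent C=O → amine.
  CH(I): halogen on an sp³ carbon → alkyl halide.
  CH(COCl): pendant –C(=O)X: carbonyl C bonded to C and halogen → acyl halide.
  CH(CH2OH): pendant –CH2OH on an sp³ backbone C → alcohol.
  CH(CN): pendant –C≡N: nitrile.
  CH=CH2: C=C double bond → alkene.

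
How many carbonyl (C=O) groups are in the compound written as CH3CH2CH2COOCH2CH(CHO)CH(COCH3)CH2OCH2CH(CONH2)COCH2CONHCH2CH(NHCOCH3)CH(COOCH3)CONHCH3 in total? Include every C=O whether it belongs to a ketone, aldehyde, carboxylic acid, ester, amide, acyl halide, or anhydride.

9

CH2COOCH2: ester, 1 C=O (running total 1).
CH(CHO): aldehyde, 1 C=O (running total 2).
CH(COCH3): ketone, 1 C=O (running total 3).
CH(CONH2): amide, 1 C=O (running total 4).
CO: ketone, 1 C=O (running total 5).
CH2CONHCH2: amide, 1 C=O (running total 6).
CH(NHCOCH3): amide, 1 C=O (running total 7).
CH(COOCH3): ester, 1 C=O (running total 8).
CONHCH3: amide, 1 C=O (running total 9).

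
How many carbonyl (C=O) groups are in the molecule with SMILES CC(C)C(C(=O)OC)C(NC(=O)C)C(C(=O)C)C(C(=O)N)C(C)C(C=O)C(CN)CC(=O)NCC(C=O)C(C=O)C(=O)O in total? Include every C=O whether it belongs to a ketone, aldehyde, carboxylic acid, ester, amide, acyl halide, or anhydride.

9

CH(COOCH3): ester, 1 C=O (running total 1).
CH(NHCOCH3): amide, 1 C=O (running total 2).
CH(COCH3): ketone, 1 C=O (running total 3).
CH(CONH2): amide, 1 C=O (running total 4).
CH(CHO): aldehyde, 1 C=O (running total 5).
CH2CONHCH2: amide, 1 C=O (running total 6).
CH(CHO): aldehyde, 1 C=O (running total 7).
CH(CHO): aldehyde, 1 C=O (running total 8).
COOH: carboxylic acid, 1 C=O (running total 9).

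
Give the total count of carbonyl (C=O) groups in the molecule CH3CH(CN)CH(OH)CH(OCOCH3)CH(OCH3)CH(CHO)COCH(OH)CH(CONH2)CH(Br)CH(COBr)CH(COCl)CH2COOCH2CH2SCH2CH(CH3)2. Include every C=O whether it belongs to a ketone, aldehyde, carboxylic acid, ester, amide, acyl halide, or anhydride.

7

CH(OCOCH3): ester, 1 C=O (running total 1).
CH(CHO): aldehyde, 1 C=O (running total 2).
CO: ketone, 1 C=O (running total 3).
CH(CONH2): amide, 1 C=O (running total 4).
CH(COBr): acyl halide, 1 C=O (running total 5).
CH(COCl): acyl halide, 1 C=O (running total 6).
CH2COOCH2: ester, 1 C=O (running total 7).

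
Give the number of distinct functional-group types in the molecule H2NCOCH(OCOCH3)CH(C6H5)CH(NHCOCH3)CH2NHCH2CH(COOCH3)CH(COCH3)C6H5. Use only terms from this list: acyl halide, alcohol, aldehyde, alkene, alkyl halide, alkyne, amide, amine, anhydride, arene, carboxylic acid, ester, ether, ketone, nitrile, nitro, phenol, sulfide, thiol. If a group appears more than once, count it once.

5

Working along the chain:
  H2NCO: –C(=O)NH2: carbonyl C bonded to C and to N → amide (the N is not a separate amine).
  CH(OCOCH3): pendant –OC(=O)CH3: an acyloxy group → ester.
  CH(C6H5): pendant –C6H5: benzene ring → arene.
  CH(NHCOCH3): pendant –NHC(=O)CH3: N bonded to a carbonyl → amide (not amine).
  CH2NHCH2: C–N–C with sp³ carbons and no adjacent C=O → amine (secondary).
  CH(COOCH3): pendant –COOCH3: carbonyl C bonded to C and –OCH3 → ester.
  CH(COCH3): pendant –COCH3: carbonyl C bonded to two carbons → ketone.
  C6H5: –C6H5 phenyl ring → arene.
Distinct types present: amide, amine, arene, ester, ketone.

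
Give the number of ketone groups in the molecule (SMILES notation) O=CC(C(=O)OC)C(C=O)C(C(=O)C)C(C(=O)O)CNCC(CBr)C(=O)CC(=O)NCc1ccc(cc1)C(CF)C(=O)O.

Taking each segment in turn:
  OHC: terminal –CHO: carbonyl C bonded to H and C → aldehyde.
  CH(COOCH3): pendant –COOCH3: carbonyl C bonded to C and –OCH3 → ester.
  CH(CHO): pendant –CHO: carbonyl C bonded to C and H → aldehyde.
  CH(COCH3): pendant –COCH3: carbonyl C bonded to two carbons → ketone.
  CH(COOH): pendant –COOH: carbonyl C bonded to C and –OH → carboxylic acid.
  CH2NHCH2: C–N–C with sp³ carbons and no adjacent C=O → amine (secondary).
  CH(CH2Br): pendant –CH2X: halogen on sp³ carbon → alkyl halide.
  CO: –C(=O)– with carbon on both sides → ketone.
  CH2CONHCH2: –C(=O)–N– linkage → amide (the N is not an amine).
  C6H4: para-disubstituted benzene ring → arene.
  CH(CH2F): pendant –CH2X: halogen on sp³ carbon → alkyl halide.
  COOH: –COOH: carbonyl C bonded to –OH and C → carboxylic acid (the –OH is not a separate alcohol).
Ketone appears at: CH(COCH3), CO → 2.

2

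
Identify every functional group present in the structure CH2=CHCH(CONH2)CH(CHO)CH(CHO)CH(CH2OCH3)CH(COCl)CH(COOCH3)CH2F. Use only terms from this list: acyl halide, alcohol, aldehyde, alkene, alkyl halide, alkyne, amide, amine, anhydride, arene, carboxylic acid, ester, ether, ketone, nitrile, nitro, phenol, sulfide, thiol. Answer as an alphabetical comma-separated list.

acyl halide, aldehyde, alkene, alkyl halide, amide, ester, ether

C=C double bond → alkene.
pendant –CONH2: carbonyl C bonded to C and N → amide.
pendant –CHO: carbonyl C bonded to C and H → aldehyde.
pendant –CHO: carbonyl C bonded to C and H → aldehyde.
pendant –CH2OCH3: C–O–C linkage → ether.
pendant –C(=O)X: carbonyl C bonded to C and halogen → acyl halide.
pendant –COOCH3: carbonyl C bonded to C and –OCH3 → ester.
halogen on an sp³ carbon → alkyl halide.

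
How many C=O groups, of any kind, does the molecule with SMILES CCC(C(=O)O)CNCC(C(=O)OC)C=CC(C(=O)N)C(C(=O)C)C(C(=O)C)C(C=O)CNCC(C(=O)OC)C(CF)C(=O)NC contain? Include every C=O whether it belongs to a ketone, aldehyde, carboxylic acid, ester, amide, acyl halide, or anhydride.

8

CH(COOH): carboxylic acid, 1 C=O (running total 1).
CH(COOCH3): ester, 1 C=O (running total 2).
CH(CONH2): amide, 1 C=O (running total 3).
CH(COCH3): ketone, 1 C=O (running total 4).
CH(COCH3): ketone, 1 C=O (running total 5).
CH(CHO): aldehyde, 1 C=O (running total 6).
CH(COOCH3): ester, 1 C=O (running total 7).
CONHCH3: amide, 1 C=O (running total 8).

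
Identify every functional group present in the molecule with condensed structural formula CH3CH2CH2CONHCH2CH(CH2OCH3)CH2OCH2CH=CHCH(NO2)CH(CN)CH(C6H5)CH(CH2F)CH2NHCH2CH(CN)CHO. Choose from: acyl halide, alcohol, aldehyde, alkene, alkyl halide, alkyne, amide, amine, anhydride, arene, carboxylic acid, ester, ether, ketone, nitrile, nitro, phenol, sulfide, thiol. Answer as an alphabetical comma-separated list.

aldehyde, alkene, alkyl halide, amide, amine, arene, ether, nitrile, nitro

–C(=O)–N– linkage → amide (the N is not an amine).
pendant –CH2OCH3: C–O–C linkage → ether.
C–O–C with sp³ carbons on both sides and no adjacent C=O → ether.
C=C double bond → alkene.
–NO2 on an sp³ carbon → nitro (the N=O is not a carbonyl).
pendant –C≡N: nitrile.
pendant –C6H5: benzene ring → arene.
pendant –CH2X: halogen on sp³ carbon → alkyl halide.
C–N–C with sp³ carbons and no adjacent C=O → amine (secondary).
pendant –C≡N: nitrile.
terminal –CHO: carbonyl C bonded to H and C → aldehyde.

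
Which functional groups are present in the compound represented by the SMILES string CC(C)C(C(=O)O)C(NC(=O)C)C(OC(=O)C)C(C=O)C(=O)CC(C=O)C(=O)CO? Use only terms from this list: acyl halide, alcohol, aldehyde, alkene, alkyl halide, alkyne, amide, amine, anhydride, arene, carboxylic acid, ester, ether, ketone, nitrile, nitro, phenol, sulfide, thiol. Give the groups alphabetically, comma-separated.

alcohol, aldehyde, amide, carboxylic acid, ester, ketone

Working along the chain:
  CH(COOH): pendant –COOH: carbonyl C bonded to C and –OH → carboxylic acid.
  CH(NHCOCH3): pendant –NHC(=O)CH3: N bonded to a carbonyl → amide (not amine).
  CH(OCOCH3): pendant –OC(=O)CH3: an acyloxy group → ester.
  CH(CHO): pendant –CHO: carbonyl C bonded to C and H → aldehyde.
  CO: –C(=O)– with carbon on both sides → ketone.
  CH(CHO): pendant –CHO: carbonyl C bonded to C and H → aldehyde.
  CO: –C(=O)– with carbon on both sides → ketone.
  CH2OH: –OH on an sp³ carbon → alcohol.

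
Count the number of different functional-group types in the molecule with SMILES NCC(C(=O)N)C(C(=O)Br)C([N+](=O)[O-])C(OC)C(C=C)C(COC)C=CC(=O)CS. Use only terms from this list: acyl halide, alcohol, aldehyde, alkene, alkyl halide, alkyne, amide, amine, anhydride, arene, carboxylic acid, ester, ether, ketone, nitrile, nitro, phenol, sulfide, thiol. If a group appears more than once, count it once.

Taking each segment in turn:
  H2NCH2: –NH2 on an sp³ carbon with no adjacent C=O → amine.
  CH(CONH2): pendant –CONH2: carbonyl C bonded to C and N → amide.
  CH(COBr): pendant –C(=O)X: carbonyl C bonded to C and halogen → acyl halide.
  CH(NO2): –NO2 on an sp³ carbon → nitro (the N=O is not a carbonyl).
  CH(OCH3): pendant –OCH3: C–O–C with sp³ C, no adjacent C=O → ether.
  CH(CH=CH2): pendant –CH=CH2: C=C double bond → alkene.
  CH(CH2OCH3): pendant –CH2OCH3: C–O–C linkage → ether.
  CH=CH: C=C double bond → alkene.
  CO: –C(=O)– with carbon on both sides → ketone.
  CH2SH: –SH on an sp³ carbon → thiol.
Distinct types present: acyl halide, alkene, amide, amine, ether, ketone, nitro, thiol.

8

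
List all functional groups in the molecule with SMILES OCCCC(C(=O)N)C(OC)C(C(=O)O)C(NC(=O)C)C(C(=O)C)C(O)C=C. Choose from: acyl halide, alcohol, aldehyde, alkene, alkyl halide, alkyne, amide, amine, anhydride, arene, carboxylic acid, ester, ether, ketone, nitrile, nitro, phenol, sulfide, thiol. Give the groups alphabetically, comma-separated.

Working along the chain:
  HOCH2: HO– on an sp³ carbon → alcohol.
  CH(CONH2): pendant –CONH2: carbonyl C bonded to C and N → amide.
  CH(OCH3): pendant –OCH3: C–O–C with sp³ C, no adjacent C=O → ether.
  CH(COOH): pendant –COOH: carbonyl C bonded to C and –OH → carboxylic acid.
  CH(NHCOCH3): pendant –NHC(=O)CH3: N bonded to a carbonyl → amide (not amine).
  CH(COCH3): pendant –COCH3: carbonyl C bonded to two carbons → ketone.
  CH(OH): –OH on an sp³ carbon → alcohol (secondary).
  CH=CH2: C=C double bond → alkene.

alcohol, alkene, amide, carboxylic acid, ether, ketone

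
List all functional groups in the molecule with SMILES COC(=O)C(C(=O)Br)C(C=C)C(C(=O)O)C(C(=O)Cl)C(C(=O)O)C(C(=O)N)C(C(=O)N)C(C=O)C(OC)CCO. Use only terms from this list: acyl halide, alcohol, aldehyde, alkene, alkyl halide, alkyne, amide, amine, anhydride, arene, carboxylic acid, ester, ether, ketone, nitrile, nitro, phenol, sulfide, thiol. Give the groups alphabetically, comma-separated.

Reading the structure from left to right:
  CH3OOC: CH3O–C(=O)–: carbonyl C bonded to C and to –OCH3 → ester (not ketone + ether).
  CH(COBr): pendant –C(=O)X: carbonyl C bonded to C and halogen → acyl halide.
  CH(CH=CH2): pendant –CH=CH2: C=C double bond → alkene.
  CH(COOH): pendant –COOH: carbonyl C bonded to C and –OH → carboxylic acid.
  CH(COCl): pendant –C(=O)X: carbonyl C bonded to C and halogen → acyl halide.
  CH(COOH): pendant –COOH: carbonyl C bonded to C and –OH → carboxylic acid.
  CH(CONH2): pendant –CONH2: carbonyl C bonded to C and N → amide.
  CH(CONH2): pendant –CONH2: carbonyl C bonded to C and N → amide.
  CH(CHO): pendant –CHO: carbonyl C bonded to C and H → aldehyde.
  CH(OCH3): pendant –OCH3: C–O–C with sp³ C, no adjacent C=O → ether.
  CH2OH: –OH on an sp³ carbon → alcohol.

acyl halide, alcohol, aldehyde, alkene, amide, carboxylic acid, ester, ether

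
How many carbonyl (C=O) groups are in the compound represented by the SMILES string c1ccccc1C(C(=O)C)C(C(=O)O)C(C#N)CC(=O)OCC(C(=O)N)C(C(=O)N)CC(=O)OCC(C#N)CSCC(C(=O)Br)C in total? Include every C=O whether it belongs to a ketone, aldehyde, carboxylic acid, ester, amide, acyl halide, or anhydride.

CH(COCH3): ketone, 1 C=O (running total 1).
CH(COOH): carboxylic acid, 1 C=O (running total 2).
CH2COOCH2: ester, 1 C=O (running total 3).
CH(CONH2): amide, 1 C=O (running total 4).
CH(CONH2): amide, 1 C=O (running total 5).
CH2COOCH2: ester, 1 C=O (running total 6).
CH(COBr): acyl halide, 1 C=O (running total 7).

7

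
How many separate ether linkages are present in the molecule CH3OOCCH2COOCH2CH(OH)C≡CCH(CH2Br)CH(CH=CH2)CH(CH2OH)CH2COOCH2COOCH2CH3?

0

CH3O–C(=O)–: carbonyl C bonded to C and to –OCH3 → ester (not ketone + ether).
–C(=O)–O–C with C on the carbonyl side → ester.
–OH on an sp³ carbon → alcohol (secondary).
C≡C triple bond → alkyne.
pendant –CH2X: halogen on sp³ carbon → alkyl halide.
pendant –CH=CH2: C=C double bond → alkene.
pendant –CH2OH on an sp³ backbone C → alcohol.
–C(=O)–O–C with C on the carbonyl side → ester.
–C(=O)OCH2CH3: carbonyl C bonded to C and to –OEt → ester.
No segment is a ether: CH3OOC is ester, not ether; CH2COOCH2 is ester, not ether; CH(OH) is alcohol, not ether. → 0.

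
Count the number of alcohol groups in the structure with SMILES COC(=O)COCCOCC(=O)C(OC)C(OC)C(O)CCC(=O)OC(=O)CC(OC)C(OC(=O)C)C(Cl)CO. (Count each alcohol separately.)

CH3O–C(=O)–: carbonyl C bonded to C and to –OCH3 → ester (not ketone + ether).
C–O–C with sp³ carbons on both sides and no adjacent C=O → ether.
C–O–C with sp³ carbons on both sides and no adjacent C=O → ether.
–C(=O)– with carbon on both sides → ketone.
pendant –OCH3: C–O–C with sp³ C, no adjacent C=O → ether.
pendant –OCH3: C–O–C with sp³ C, no adjacent C=O → ether.
–OH on an sp³ carbon → alcohol (secondary).
two acyl groups sharing one oxygen, –C(=O)–O–C(=O)– → anhydride.
pendant –OCH3: C–O–C with sp³ C, no adjacent C=O → ether.
pendant –OC(=O)CH3: an acyloxy group → ester.
halogen on an sp³ carbon → alkyl halide.
–OH on an sp³ carbon → alcohol.
Alcohol appears at: CH(OH), CH2OH → 2.

2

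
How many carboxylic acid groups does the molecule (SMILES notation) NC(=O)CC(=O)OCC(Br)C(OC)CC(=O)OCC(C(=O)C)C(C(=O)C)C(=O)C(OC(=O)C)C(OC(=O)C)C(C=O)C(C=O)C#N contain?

0

Taking each segment in turn:
  H2NCO: –C(=O)NH2: carbonyl C bonded to C and to N → amide (the N is not a separate amine).
  CH2COOCH2: –C(=O)–O–C with C on the carbonyl side → ester.
  CH(Br): halogen on an sp³ carbon → alkyl halide.
  CH(OCH3): pendant –OCH3: C–O–C with sp³ C, no adjacent C=O → ether.
  CH2COOCH2: –C(=O)–O–C with C on the carbonyl side → ester.
  CH(COCH3): pendant –COCH3: carbonyl C bonded to two carbons → ketone.
  CH(COCH3): pendant –COCH3: carbonyl C bonded to two carbons → ketone.
  CO: –C(=O)– with carbon on both sides → ketone.
  CH(OCOCH3): pendant –OC(=O)CH3: an acyloxy group → ester.
  CH(OCOCH3): pendant –OC(=O)CH3: an acyloxy group → ester.
  CH(CHO): pendant –CHO: carbonyl C bonded to C and H → aldehyde.
  CH(CHO): pendant –CHO: carbonyl C bonded to C and H → aldehyde.
  CN: –C≡N: carbon triple-bonded to nitrogen → nitrile.
No segment is a carboxylic acid: H2NCO is amide, not carboxylic acid; CH2COOCH2 is ester, not carboxylic acid; CH2COOCH2 is ester, not carboxylic acid. → 0.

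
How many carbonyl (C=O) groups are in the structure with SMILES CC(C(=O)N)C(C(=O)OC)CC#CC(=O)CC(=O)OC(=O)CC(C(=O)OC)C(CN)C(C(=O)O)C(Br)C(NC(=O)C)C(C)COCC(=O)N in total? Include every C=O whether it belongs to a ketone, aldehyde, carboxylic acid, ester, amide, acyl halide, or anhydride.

9

CH(CONH2): amide, 1 C=O (running total 1).
CH(COOCH3): ester, 1 C=O (running total 2).
CO: ketone, 1 C=O (running total 3).
CH2CO-O-COCH2: anhydride, 2 C=O (running total 5).
CH(COOCH3): ester, 1 C=O (running total 6).
CH(COOH): carboxylic acid, 1 C=O (running total 7).
CH(NHCOCH3): amide, 1 C=O (running total 8).
CONH2: amide, 1 C=O (running total 9).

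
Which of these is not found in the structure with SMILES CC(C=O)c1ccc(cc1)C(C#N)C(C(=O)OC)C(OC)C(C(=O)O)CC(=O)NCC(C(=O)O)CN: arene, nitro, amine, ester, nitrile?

amine: present (CH2NH2 — –NH2 on an sp³ carbon with no adjacent C=O → amine).
ester: present (CH(COOCH3) — pendant –COOCH3: carbonyl C bonded to C and –OCH3 → ester).
arene: present (C6H4 — para-disubstituted benzene ring → arene).
nitrile: present (CH(CN) — pendant –C≡N: nitrile).
nitro: no segment matches this pattern.

nitro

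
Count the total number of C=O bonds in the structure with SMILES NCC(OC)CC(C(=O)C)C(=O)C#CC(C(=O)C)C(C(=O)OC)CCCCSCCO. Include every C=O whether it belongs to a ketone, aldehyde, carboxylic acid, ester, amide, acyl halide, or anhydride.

CH(COCH3): ketone, 1 C=O (running total 1).
CO: ketone, 1 C=O (running total 2).
CH(COCH3): ketone, 1 C=O (running total 3).
CH(COOCH3): ester, 1 C=O (running total 4).

4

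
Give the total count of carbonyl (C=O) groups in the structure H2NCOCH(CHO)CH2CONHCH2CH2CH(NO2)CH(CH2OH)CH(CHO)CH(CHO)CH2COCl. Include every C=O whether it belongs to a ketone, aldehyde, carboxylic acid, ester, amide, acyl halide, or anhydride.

6

H2NCO: amide, 1 C=O (running total 1).
CH(CHO): aldehyde, 1 C=O (running total 2).
CH2CONHCH2: amide, 1 C=O (running total 3).
CH(CHO): aldehyde, 1 C=O (running total 4).
CH(CHO): aldehyde, 1 C=O (running total 5).
COCl: acyl halide, 1 C=O (running total 6).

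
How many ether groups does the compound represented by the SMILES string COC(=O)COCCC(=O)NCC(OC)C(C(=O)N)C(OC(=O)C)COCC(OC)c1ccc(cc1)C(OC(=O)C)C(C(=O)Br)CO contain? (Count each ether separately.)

4

Working along the chain:
  CH3OOC: CH3O–C(=O)–: carbonyl C bonded to C and to –OCH3 → ester (not ketone + ether).
  CH2OCH2: C–O–C with sp³ carbons on both sides and no adjacent C=O → ether.
  CH2CONHCH2: –C(=O)–N– linkage → amide (the N is not an amine).
  CH(OCH3): pendant –OCH3: C–O–C with sp³ C, no adjacent C=O → ether.
  CH(CONH2): pendant –CONH2: carbonyl C bonded to C and N → amide.
  CH(OCOCH3): pendant –OC(=O)CH3: an acyloxy group → ester.
  CH2OCH2: C–O–C with sp³ carbons on both sides and no adjacent C=O → ether.
  CH(OCH3): pendant –OCH3: C–O–C with sp³ C, no adjacent C=O → ether.
  C6H4: para-disubstituted benzene ring → arene.
  CH(OCOCH3): pendant –OC(=O)CH3: an acyloxy group → ester.
  CH(COBr): pendant –C(=O)X: carbonyl C bonded to C and halogen → acyl halide.
  CH2OH: –OH on an sp³ carbon → alcohol.
Ether appears at: CH2OCH2, CH(OCH3), CH2OCH2, CH(OCH3) → 4.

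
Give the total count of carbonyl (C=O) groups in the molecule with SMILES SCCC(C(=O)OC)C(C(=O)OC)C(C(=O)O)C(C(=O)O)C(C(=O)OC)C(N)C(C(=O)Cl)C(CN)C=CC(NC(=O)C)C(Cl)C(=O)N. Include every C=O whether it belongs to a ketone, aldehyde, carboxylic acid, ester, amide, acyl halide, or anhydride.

8

CH(COOCH3): ester, 1 C=O (running total 1).
CH(COOCH3): ester, 1 C=O (running total 2).
CH(COOH): carboxylic acid, 1 C=O (running total 3).
CH(COOH): carboxylic acid, 1 C=O (running total 4).
CH(COOCH3): ester, 1 C=O (running total 5).
CH(COCl): acyl halide, 1 C=O (running total 6).
CH(NHCOCH3): amide, 1 C=O (running total 7).
CONH2: amide, 1 C=O (running total 8).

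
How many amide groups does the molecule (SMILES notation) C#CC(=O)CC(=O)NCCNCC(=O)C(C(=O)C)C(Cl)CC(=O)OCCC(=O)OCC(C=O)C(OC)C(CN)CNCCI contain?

1

C≡C triple bond → alkyne.
–C(=O)– with carbon on both sides → ketone.
–C(=O)–N– linkage → amide (the N is not an amine).
C–N–C with sp³ carbons and no adjacent C=O → amine (secondary).
–C(=O)– with carbon on both sides → ketone.
pendant –COCH3: carbonyl C bonded to two carbons → ketone.
halogen on an sp³ carbon → alkyl halide.
–C(=O)–O–C with C on the carbonyl side → ester.
–C(=O)–O–C with C on the carbonyl side → ester.
pendant –CHO: carbonyl C bonded to C and H → aldehyde.
pendant –OCH3: C–O–C with sp³ C, no adjacent C=O → ether.
pendant –CH2NH2: N on sp³ C, no adjacent C=O → amine.
C–N–C with sp³ carbons and no adjacent C=O → amine (secondary).
halogen on an sp³ carbon → alkyl halide.
Amide appears at: CH2CONHCH2 → 1.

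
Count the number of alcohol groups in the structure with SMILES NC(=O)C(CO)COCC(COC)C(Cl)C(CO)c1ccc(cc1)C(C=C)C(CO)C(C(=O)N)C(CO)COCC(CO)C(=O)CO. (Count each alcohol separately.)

–C(=O)NH2: carbonyl C bonded to C and to N → amide (the N is not a separate amine).
pendant –CH2OH on an sp³ backbone C → alcohol.
C–O–C with sp³ carbons on both sides and no adjacent C=O → ether.
pendant –CH2OCH3: C–O–C linkage → ether.
halogen on an sp³ carbon → alkyl halide.
pendant –CH2OH on an sp³ backbone C → alcohol.
para-disubstituted benzene ring → arene.
pendant –CH=CH2: C=C double bond → alkene.
pendant –CH2OH on an sp³ backbone C → alcohol.
pendant –CONH2: carbonyl C bonded to C and N → amide.
pendant –CH2OH on an sp³ backbone C → alcohol.
C–O–C with sp³ carbons on both sides and no adjacent C=O → ether.
pendant –CH2OH on an sp³ backbone C → alcohol.
–C(=O)– with carbon on both sides → ketone.
–OH on an sp³ carbon → alcohol.
Alcohol appears at: CH(CH2OH), CH(CH2OH), CH(CH2OH), CH(CH2OH), CH(CH2OH), CH2OH → 6.

6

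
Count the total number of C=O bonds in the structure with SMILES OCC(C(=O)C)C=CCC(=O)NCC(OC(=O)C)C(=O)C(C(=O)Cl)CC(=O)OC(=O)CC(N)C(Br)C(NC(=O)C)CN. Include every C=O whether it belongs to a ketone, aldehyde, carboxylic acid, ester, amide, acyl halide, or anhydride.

8

CH(COCH3): ketone, 1 C=O (running total 1).
CH2CONHCH2: amide, 1 C=O (running total 2).
CH(OCOCH3): ester, 1 C=O (running total 3).
CO: ketone, 1 C=O (running total 4).
CH(COCl): acyl halide, 1 C=O (running total 5).
CH2CO-O-COCH2: anhydride, 2 C=O (running total 7).
CH(NHCOCH3): amide, 1 C=O (running total 8).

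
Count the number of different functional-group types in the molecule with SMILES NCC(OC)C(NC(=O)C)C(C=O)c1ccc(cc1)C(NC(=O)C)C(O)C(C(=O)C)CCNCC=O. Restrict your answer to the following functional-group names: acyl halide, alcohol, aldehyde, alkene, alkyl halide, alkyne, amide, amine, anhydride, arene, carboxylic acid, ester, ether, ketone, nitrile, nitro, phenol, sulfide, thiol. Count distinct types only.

7

Taking each segment in turn:
  H2NCH2: –NH2 on an sp³ carbon with no adjacent C=O → amine.
  CH(OCH3): pendant –OCH3: C–O–C with sp³ C, no adjacent C=O → ether.
  CH(NHCOCH3): pendant –NHC(=O)CH3: N bonded to a carbonyl → amide (not amine).
  CH(CHO): pendant –CHO: carbonyl C bonded to C and H → aldehyde.
  C6H4: para-disubstituted benzene ring → arene.
  CH(NHCOCH3): pendant –NHC(=O)CH3: N bonded to a carbonyl → amide (not amine).
  CH(OH): –OH on an sp³ carbon → alcohol (secondary).
  CH(COCH3): pendant –COCH3: carbonyl C bonded to two carbons → ketone.
  CH2NHCH2: C–N–C with sp³ carbons and no adjacent C=O → amine (secondary).
  CHO: terminal –CHO: carbonyl C bonded to H and C → aldehyde.
Distinct types present: alcohol, aldehyde, amide, amine, arene, ether, ketone.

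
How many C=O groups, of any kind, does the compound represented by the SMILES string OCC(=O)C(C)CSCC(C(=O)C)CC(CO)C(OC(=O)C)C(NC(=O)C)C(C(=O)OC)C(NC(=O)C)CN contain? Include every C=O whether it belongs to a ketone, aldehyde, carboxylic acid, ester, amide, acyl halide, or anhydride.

6

CO: ketone, 1 C=O (running total 1).
CH(COCH3): ketone, 1 C=O (running total 2).
CH(OCOCH3): ester, 1 C=O (running total 3).
CH(NHCOCH3): amide, 1 C=O (running total 4).
CH(COOCH3): ester, 1 C=O (running total 5).
CH(NHCOCH3): amide, 1 C=O (running total 6).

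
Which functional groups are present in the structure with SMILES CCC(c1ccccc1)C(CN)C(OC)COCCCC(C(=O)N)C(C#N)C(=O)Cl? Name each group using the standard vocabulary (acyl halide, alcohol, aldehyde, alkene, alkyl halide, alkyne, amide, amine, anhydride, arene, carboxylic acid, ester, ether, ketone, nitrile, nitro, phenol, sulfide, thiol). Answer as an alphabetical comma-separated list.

Working along the chain:
  CH(C6H5): pendant –C6H5: benzene ring → arene.
  CH(CH2NH2): pendant –CH2NH2: N on sp³ C, no adjacent C=O → amine.
  CH(OCH3): pendant –OCH3: C–O–C with sp³ C, no adjacent C=O → ether.
  CH2OCH2: C–O–C with sp³ carbons on both sides and no adjacent C=O → ether.
  CH(CONH2): pendant –CONH2: carbonyl C bonded to C and N → amide.
  CH(CN): pendant –C≡N: nitrile.
  COCl: –C(=O)Cl: carbonyl C bonded to C and to a halogen → acyl halide (not alkyl halide).

acyl halide, amide, amine, arene, ether, nitrile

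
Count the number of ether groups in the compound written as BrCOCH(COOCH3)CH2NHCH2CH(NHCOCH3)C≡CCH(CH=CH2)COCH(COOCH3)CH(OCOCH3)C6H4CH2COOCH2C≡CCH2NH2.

Working along the chain:
  BrCO: –C(=O)Br: carbonyl C bonded to C and to a halogen → acyl halide (not alkyl halide).
  CH(COOCH3): pendant –COOCH3: carbonyl C bonded to C and –OCH3 → ester.
  CH2NHCH2: C–N–C with sp³ carbons and no adjacent C=O → amine (secondary).
  CH(NHCOCH3): pendant –NHC(=O)CH3: N bonded to a carbonyl → amide (not amine).
  C≡C: C≡C triple bond → alkyne.
  CH(CH=CH2): pendant –CH=CH2: C=C double bond → alkene.
  CO: –C(=O)– with carbon on both sides → ketone.
  CH(COOCH3): pendant –COOCH3: carbonyl C bonded to C and –OCH3 → ester.
  CH(OCOCH3): pendant –OC(=O)CH3: an acyloxy group → ester.
  C6H4: para-disubstituted benzene ring → arene.
  CH2COOCH2: –C(=O)–O–C with C on the carbonyl side → ester.
  C≡C: C≡C triple bond → alkyne.
  CH2NH2: –NH2 on an sp³ carbon with no adjacent C=O → amine.
No segment is a ether: CH(COOCH3) is ester, not ether; CH(COOCH3) is ester, not ether; CH(OCOCH3) is ester, not ether. → 0.

0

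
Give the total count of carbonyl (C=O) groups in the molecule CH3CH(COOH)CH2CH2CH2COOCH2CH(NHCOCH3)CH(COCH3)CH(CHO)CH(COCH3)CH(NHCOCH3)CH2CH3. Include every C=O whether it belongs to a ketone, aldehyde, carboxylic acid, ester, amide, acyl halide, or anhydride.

7

CH(COOH): carboxylic acid, 1 C=O (running total 1).
CH2COOCH2: ester, 1 C=O (running total 2).
CH(NHCOCH3): amide, 1 C=O (running total 3).
CH(COCH3): ketone, 1 C=O (running total 4).
CH(CHO): aldehyde, 1 C=O (running total 5).
CH(COCH3): ketone, 1 C=O (running total 6).
CH(NHCOCH3): amide, 1 C=O (running total 7).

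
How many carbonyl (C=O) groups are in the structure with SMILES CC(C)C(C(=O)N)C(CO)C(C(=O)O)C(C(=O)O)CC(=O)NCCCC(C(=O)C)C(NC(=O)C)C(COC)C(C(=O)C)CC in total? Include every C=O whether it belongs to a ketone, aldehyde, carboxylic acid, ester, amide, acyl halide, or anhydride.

7

CH(CONH2): amide, 1 C=O (running total 1).
CH(COOH): carboxylic acid, 1 C=O (running total 2).
CH(COOH): carboxylic acid, 1 C=O (running total 3).
CH2CONHCH2: amide, 1 C=O (running total 4).
CH(COCH3): ketone, 1 C=O (running total 5).
CH(NHCOCH3): amide, 1 C=O (running total 6).
CH(COCH3): ketone, 1 C=O (running total 7).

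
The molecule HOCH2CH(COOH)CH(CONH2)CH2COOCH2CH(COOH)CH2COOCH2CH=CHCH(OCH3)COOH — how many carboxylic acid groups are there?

3

HO– on an sp³ carbon → alcohol.
pendant –COOH: carbonyl C bonded to C and –OH → carboxylic acid.
pendant –CONH2: carbonyl C bonded to C and N → amide.
–C(=O)–O–C with C on the carbonyl side → ester.
pendant –COOH: carbonyl C bonded to C and –OH → carboxylic acid.
–C(=O)–O–C with C on the carbonyl side → ester.
C=C double bond → alkene.
pendant –OCH3: C–O–C with sp³ C, no adjacent C=O → ether.
–COOH: carbonyl C bonded to –OH and C → carboxylic acid (the –OH is not a separate alcohol).
Carboxylic acid appears at: CH(COOH), CH(COOH), COOH → 3.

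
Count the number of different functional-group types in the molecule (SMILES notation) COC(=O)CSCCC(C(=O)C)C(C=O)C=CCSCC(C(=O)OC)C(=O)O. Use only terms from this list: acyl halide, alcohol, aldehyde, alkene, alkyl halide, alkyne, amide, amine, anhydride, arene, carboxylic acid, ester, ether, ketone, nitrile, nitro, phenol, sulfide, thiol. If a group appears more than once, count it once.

Reading the structure from left to right:
  CH3OOC: CH3O–C(=O)–: carbonyl C bonded to C and to –OCH3 → ester (not ketone + ether).
  CH2SCH2: C–S–C linkage → sulfide (thioether).
  CH(COCH3): pendant –COCH3: carbonyl C bonded to two carbons → ketone.
  CH(CHO): pendant –CHO: carbonyl C bonded to C and H → aldehyde.
  CH=CH: C=C double bond → alkene.
  CH2SCH2: C–S–C linkage → sulfide (thioether).
  CH(COOCH3): pendant –COOCH3: carbonyl C bonded to C and –OCH3 → ester.
  COOH: –COOH: carbonyl C bonded to –OH and C → carboxylic acid (the –OH is not a separate alcohol).
Distinct types present: aldehyde, alkene, carboxylic acid, ester, ketone, sulfide.

6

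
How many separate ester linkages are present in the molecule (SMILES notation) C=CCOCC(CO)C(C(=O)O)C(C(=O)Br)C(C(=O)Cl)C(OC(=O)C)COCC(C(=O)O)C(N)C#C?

1

C=C double bond → alkene.
C–O–C with sp³ carbons on both sides and no adjacent C=O → ether.
pendant –CH2OH on an sp³ backbone C → alcohol.
pendant –COOH: carbonyl C bonded to C and –OH → carboxylic acid.
pendant –C(=O)X: carbonyl C bonded to C and halogen → acyl halide.
pendant –C(=O)X: carbonyl C bonded to C and halogen → acyl halide.
pendant –OC(=O)CH3: an acyloxy group → ester.
C–O–C with sp³ carbons on both sides and no adjacent C=O → ether.
pendant –COOH: carbonyl C bonded to C and –OH → carboxylic acid.
–NH2 on an sp³ carbon with no adjacent C=O → amine.
C≡C triple bond → alkyne.
Ester appears at: CH(OCOCH3) → 1.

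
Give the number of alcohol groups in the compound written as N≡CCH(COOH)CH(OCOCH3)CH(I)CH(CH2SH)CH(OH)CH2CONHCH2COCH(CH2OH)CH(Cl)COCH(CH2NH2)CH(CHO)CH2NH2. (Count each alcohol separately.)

2

Working along the chain:
  N≡C: N≡C–: carbon triple-bonded to nitrogen → nitrile.
  CH(COOH): pendant –COOH: carbonyl C bonded to C and –OH → carboxylic acid.
  CH(OCOCH3): pendant –OC(=O)CH3: an acyloxy group → ester.
  CH(I): halogen on an sp³ carbon → alkyl halide.
  CH(CH2SH): pendant –CH2SH → thiol.
  CH(OH): –OH on an sp³ carbon → alcohol (secondary).
  CH2CONHCH2: –C(=O)–N– linkage → amide (the N is not an amine).
  CO: –C(=O)– with carbon on both sides → ketone.
  CH(CH2OH): pendant –CH2OH on an sp³ backbone C → alcohol.
  CH(Cl): halogen on an sp³ carbon → alkyl halide.
  CO: –C(=O)– with carbon on both sides → ketone.
  CH(CH2NH2): pendant –CH2NH2: N on sp³ C, no adjacent C=O → amine.
  CH(CHO): pendant –CHO: carbonyl C bonded to C and H → aldehyde.
  CH2NH2: –NH2 on an sp³ carbon with no adjacent C=O → amine.
Alcohol appears at: CH(OH), CH(CH2OH) → 2.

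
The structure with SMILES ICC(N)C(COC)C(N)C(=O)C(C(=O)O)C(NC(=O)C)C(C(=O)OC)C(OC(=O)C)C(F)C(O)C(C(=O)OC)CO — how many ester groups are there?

3

Working along the chain:
  ICH2: halogen on an sp³ carbon → alkyl halide.
  CH(NH2): –NH2 on an sp³ carbon with no adjacent C=O → amine.
  CH(CH2OCH3): pendant –CH2OCH3: C–O–C linkage → ether.
  CH(NH2): –NH2 on an sp³ carbon with no adjacent C=O → amine.
  CO: –C(=O)– with carbon on both sides → ketone.
  CH(COOH): pendant –COOH: carbonyl C bonded to C and –OH → carboxylic acid.
  CH(NHCOCH3): pendant –NHC(=O)CH3: N bonded to a carbonyl → amide (not amine).
  CH(COOCH3): pendant –COOCH3: carbonyl C bonded to C and –OCH3 → ester.
  CH(OCOCH3): pendant –OC(=O)CH3: an acyloxy group → ester.
  CH(F): halogen on an sp³ carbon → alkyl halide.
  CH(OH): –OH on an sp³ carbon → alcohol (secondary).
  CH(COOCH3): pendant –COOCH3: carbonyl C bonded to C and –OCH3 → ester.
  CH2OH: –OH on an sp³ carbon → alcohol.
Ester appears at: CH(COOCH3), CH(OCOCH3), CH(COOCH3) → 3.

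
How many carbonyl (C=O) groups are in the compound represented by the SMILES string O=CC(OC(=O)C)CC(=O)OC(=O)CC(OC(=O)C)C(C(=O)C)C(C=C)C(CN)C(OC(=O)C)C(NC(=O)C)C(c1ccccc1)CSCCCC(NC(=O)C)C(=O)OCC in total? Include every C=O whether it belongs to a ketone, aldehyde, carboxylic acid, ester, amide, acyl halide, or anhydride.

10

OHC: aldehyde, 1 C=O (running total 1).
CH(OCOCH3): ester, 1 C=O (running total 2).
CH2CO-O-COCH2: anhydride, 2 C=O (running total 4).
CH(OCOCH3): ester, 1 C=O (running total 5).
CH(COCH3): ketone, 1 C=O (running total 6).
CH(OCOCH3): ester, 1 C=O (running total 7).
CH(NHCOCH3): amide, 1 C=O (running total 8).
CH(NHCOCH3): amide, 1 C=O (running total 9).
COOCH2CH3: ester, 1 C=O (running total 10).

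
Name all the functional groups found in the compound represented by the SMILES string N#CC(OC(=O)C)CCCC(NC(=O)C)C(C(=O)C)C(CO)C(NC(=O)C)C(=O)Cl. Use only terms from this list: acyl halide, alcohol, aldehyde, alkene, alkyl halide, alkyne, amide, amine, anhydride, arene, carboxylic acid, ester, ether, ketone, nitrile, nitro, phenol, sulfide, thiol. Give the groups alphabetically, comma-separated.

N≡C–: carbon triple-bonded to nitrogen → nitrile.
pendant –OC(=O)CH3: an acyloxy group → ester.
pendant –NHC(=O)CH3: N bonded to a carbonyl → amide (not amine).
pendant –COCH3: carbonyl C bonded to two carbons → ketone.
pendant –CH2OH on an sp³ backbone C → alcohol.
pendant –NHC(=O)CH3: N bonded to a carbonyl → amide (not amine).
–C(=O)Cl: carbonyl C bonded to C and to a halogen → acyl halide (not alkyl halide).

acyl halide, alcohol, amide, ester, ketone, nitrile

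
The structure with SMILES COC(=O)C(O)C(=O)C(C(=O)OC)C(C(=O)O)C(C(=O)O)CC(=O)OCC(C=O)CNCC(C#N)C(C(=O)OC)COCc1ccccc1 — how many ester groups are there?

4

Taking each segment in turn:
  CH3OOC: CH3O–C(=O)–: carbonyl C bonded to C and to –OCH3 → ester (not ketone + ether).
  CH(OH): –OH on an sp³ carbon → alcohol (secondary).
  CO: –C(=O)– with carbon on both sides → ketone.
  CH(COOCH3): pendant –COOCH3: carbonyl C bonded to C and –OCH3 → ester.
  CH(COOH): pendant –COOH: carbonyl C bonded to C and –OH → carboxylic acid.
  CH(COOH): pendant –COOH: carbonyl C bonded to C and –OH → carboxylic acid.
  CH2COOCH2: –C(=O)–O–C with C on the carbonyl side → ester.
  CH(CHO): pendant –CHO: carbonyl C bonded to C and H → aldehyde.
  CH2NHCH2: C–N–C with sp³ carbons and no adjacent C=O → amine (secondary).
  CH(CN): pendant –C≡N: nitrile.
  CH(COOCH3): pendant –COOCH3: carbonyl C bonded to C and –OCH3 → ester.
  CH2OCH2: C–O–C with sp³ carbons on both sides and no adjacent C=O → ether.
  C6H5: –C6H5 phenyl ring → arene.
Ester appears at: CH3OOC, CH(COOCH3), CH2COOCH2, CH(COOCH3) → 4.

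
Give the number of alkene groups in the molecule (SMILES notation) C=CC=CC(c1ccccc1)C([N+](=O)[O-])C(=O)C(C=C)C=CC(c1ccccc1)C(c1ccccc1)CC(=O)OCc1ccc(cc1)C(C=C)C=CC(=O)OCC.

C=C double bond → alkene.
C=C double bond → alkene.
pendant –C6H5: benzene ring → arene.
–NO2 on an sp³ carbon → nitro (the N=O is not a carbonyl).
–C(=O)– with carbon on both sides → ketone.
pendant –CH=CH2: C=C double bond → alkene.
C=C double bond → alkene.
pendant –C6H5: benzene ring → arene.
pendant –C6H5: benzene ring → arene.
–C(=O)–O–C with C on the carbonyl side → ester.
para-disubstituted benzene ring → arene.
pendant –CH=CH2: C=C double bond → alkene.
C=C double bond → alkene.
–C(=O)OCH2CH3: carbonyl C bonded to C and to –OEt → ester.
Alkene appears at: CH2=CH, CH=CH, CH(CH=CH2), CH=CH, CH(CH=CH2), CH=CH → 6.

6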